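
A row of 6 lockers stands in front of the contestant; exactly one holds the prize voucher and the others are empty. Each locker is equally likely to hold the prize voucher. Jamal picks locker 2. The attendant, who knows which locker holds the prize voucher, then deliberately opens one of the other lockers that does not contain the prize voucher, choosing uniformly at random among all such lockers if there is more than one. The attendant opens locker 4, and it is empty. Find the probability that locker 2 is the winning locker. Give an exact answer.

1/6

Condition on the true location of the prize voucher.
If it is in any of lockers 1, 3, 5, and 6 (prior 1/6 each): the attendant has 4 equally likely choices, so probability 1/4; weight (1/6)·(1/4) = 1/24 each.
If it is in locker 2 (prior 1/6): the attendant has 5 equally likely choices, so probability 1/5; weight (1/6)·(1/5) = 1/30.
If it is in locker 4 (prior 1/6): the attendant opened locker 4, so this case is ruled out; weight (1/6)·0 = 0.
The weights sum to 1/5.
So P(the prize voucher in locker 2 | the attendant opened locker 4) = (1/30) / (1/5) = 1/6.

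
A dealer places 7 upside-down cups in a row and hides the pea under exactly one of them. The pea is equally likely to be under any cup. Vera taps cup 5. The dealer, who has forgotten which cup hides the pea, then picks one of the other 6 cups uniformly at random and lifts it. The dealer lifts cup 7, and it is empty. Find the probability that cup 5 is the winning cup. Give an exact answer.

1/6

Apply Bayes' rule, conditioning on where the pea actually is.
If it is under any of cups 1, 2, 3, 4, 5, and 6 (prior 1/7 each): the dealer picks cup 7 with probability 1/6 regardless, and it is not the prize; weight (1/7)·(1/6) = 1/42 each.
If it is under cup 7 (prior 1/7): the dealer opened cup 7, so this case is ruled out; weight (1/7)·0 = 0.
The weights sum to 1/7.
So P(the pea under cup 5 | the dealer opened cup 7) = (1/42) / (1/7) = 1/6.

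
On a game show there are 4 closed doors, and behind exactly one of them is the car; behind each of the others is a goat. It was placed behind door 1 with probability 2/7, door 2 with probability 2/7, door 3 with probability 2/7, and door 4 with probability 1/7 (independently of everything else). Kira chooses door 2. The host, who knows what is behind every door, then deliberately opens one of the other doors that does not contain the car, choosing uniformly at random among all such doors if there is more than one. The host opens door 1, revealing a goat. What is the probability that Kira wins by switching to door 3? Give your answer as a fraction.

6/13

Condition on the true location of the car.
If it is behind door 1 (prior 2/7): the host opened door 1, so this case is ruled out; weight (2/7)·0 = 0.
If it is behind door 2 (prior 2/7): the host has 3 equally likely choices, so probability 1/3; weight (2/7)·(1/3) = 2/21.
If it is behind door 3 (prior 2/7): the host has 2 equally likely choices, so probability 1/2; weight (2/7)·(1/2) = 1/7.
If it is behind door 4 (prior 1/7): the host has 2 equally likely choices, so probability 1/2; weight (1/7)·(1/2) = 1/14.
The weights sum to 13/42.
So P(the car behind door 3 | the host opened door 1) = (1/7) / (13/42) = 6/13.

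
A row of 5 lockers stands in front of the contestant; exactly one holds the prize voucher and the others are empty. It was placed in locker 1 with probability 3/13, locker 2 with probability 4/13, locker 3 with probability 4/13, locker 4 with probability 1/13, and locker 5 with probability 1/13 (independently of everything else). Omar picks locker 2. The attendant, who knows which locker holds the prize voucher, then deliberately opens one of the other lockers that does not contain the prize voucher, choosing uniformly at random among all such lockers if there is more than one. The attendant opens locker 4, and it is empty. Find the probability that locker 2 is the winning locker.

Consider each possible location of the prize voucher in turn.
If it is in locker 1 (prior 3/13): the attendant has 3 equally likely choices, so probability 1/3; weight (3/13)·(1/3) = 1/13.
If it is in locker 2 (prior 4/13): the attendant has 4 equally likely choices, so probability 1/4; weight (4/13)·(1/4) = 1/13.
If it is in locker 3 (prior 4/13): the attendant has 3 equally likely choices, so probability 1/3; weight (4/13)·(1/3) = 4/39.
If it is in locker 4 (prior 1/13): the attendant opened locker 4, so this case is ruled out; weight (1/13)·0 = 0.
If it is in locker 5 (prior 1/13): the attendant has 3 equally likely choices, so probability 1/3; weight (1/13)·(1/3) = 1/39.
The weights sum to 11/39.
So P(the prize voucher in locker 2 | the attendant opened locker 4) = (1/13) / (11/39) = 3/11.

3/11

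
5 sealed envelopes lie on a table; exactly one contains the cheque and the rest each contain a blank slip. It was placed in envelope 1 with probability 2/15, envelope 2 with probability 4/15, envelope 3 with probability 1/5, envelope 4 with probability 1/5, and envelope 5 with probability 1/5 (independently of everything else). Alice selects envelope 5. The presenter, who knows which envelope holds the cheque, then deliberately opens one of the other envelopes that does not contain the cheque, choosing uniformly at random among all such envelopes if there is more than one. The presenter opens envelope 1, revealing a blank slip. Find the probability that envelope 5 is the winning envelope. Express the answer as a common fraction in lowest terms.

Condition on the true location of the cheque.
If it is in envelope 1 (prior 2/15): the presenter opened envelope 1, so this case is ruled out; weight (2/15)·0 = 0.
If it is in envelope 2 (prior 4/15): the presenter has 3 equally likely choices, so probability 1/3; weight (4/15)·(1/3) = 4/45.
If it is in either of envelopes 3 and 4 (prior 1/5 each): the presenter has 3 equally likely choices, so probability 1/3; weight (1/5)·(1/3) = 1/15 each.
If it is in envelope 5 (prior 1/5): the presenter has 4 equally likely choices, so probability 1/4; weight (1/5)·(1/4) = 1/20.
The weights sum to 49/180.
So P(the cheque in envelope 5 | the presenter opened envelope 1) = (1/20) / (49/180) = 9/49.

9/49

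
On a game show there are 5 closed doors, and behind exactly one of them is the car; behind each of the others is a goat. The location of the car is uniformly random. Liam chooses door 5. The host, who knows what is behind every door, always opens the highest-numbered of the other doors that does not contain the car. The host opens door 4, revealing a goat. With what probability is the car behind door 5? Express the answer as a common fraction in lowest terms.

1/4

Consider each possible location of the car in turn.
If it is behind any of doors 1, 2, 3, and 5 (prior 1/5 each): door 4 is the highest-numbered option available, probability 1; weight (1/5)·1 = 1/5 each.
If it is behind door 4 (prior 1/5): the host opened door 4, so this case is ruled out; weight (1/5)·0 = 0.
The weights sum to 4/5.
So P(the car behind door 5 | the host opened door 4) = (1/5) / (4/5) = 1/4.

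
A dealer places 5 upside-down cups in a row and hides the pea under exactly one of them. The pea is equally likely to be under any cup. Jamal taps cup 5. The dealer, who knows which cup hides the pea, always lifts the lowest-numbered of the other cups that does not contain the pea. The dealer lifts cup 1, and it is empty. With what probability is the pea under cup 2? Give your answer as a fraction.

Condition on the true location of the pea.
If it is under cup 1 (prior 1/5): the dealer opened cup 1, so this case is ruled out; weight (1/5)·0 = 0.
If it is under any of cups 2, 3, 4, and 5 (prior 1/5 each): cup 1 is the lowest-numbered option available, probability 1; weight (1/5)·1 = 1/5 each.
The weights sum to 4/5.
So P(the pea under cup 2 | the dealer opened cup 1) = (1/5) / (4/5) = 1/4.

1/4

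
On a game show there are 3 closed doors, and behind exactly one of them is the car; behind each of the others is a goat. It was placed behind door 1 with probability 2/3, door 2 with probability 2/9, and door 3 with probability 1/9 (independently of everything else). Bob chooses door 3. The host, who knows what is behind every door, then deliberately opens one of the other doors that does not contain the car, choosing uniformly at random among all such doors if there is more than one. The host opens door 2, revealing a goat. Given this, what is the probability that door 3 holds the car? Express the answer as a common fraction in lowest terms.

Condition on the true location of the car.
If it is behind door 1 (prior 2/3): the host has no choice, probability 1; weight (2/3)·1 = 2/3.
If it is behind door 2 (prior 2/9): the host opened door 2, so this case is ruled out; weight (2/9)·0 = 0.
If it is behind door 3 (prior 1/9): the host has 2 equally likely choices, so probability 1/2; weight (1/9)·(1/2) = 1/18.
The weights sum to 13/18.
So P(the car behind door 3 | the host opened door 2) = (1/18) / (13/18) = 1/13.

1/13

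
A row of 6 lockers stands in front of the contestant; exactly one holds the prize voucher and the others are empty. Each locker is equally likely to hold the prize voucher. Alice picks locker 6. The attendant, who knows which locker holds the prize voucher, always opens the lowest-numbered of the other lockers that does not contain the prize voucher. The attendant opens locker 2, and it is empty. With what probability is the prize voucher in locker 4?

Apply Bayes' rule, conditioning on where the prize voucher actually is.
If it is in locker 1 (prior 1/6): locker 2 is the lowest-numbered option available, probability 1; weight (1/6)·1 = 1/6.
If it is in locker 2 (prior 1/6): the attendant opened locker 2, so this case is ruled out; weight (1/6)·0 = 0.
If it is in any of lockers 3, 4, 5, and 6 (prior 1/6 each): the attendant would have opened locker 1 instead, probability 0; weight (1/6)·0 = 0 each.
The weights sum to 1/6.
So P(the prize voucher in locker 4 | the attendant opened locker 2) = 0 / (1/6) = 0.

0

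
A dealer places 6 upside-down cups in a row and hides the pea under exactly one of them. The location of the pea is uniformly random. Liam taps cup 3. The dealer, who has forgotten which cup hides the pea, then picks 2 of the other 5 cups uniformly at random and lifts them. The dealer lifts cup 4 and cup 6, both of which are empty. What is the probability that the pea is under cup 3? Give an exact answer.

1/4

Condition on the true location of the pea.
If it is under any of cups 1, 2, 3, and 5 (prior 1/6 each): the dealer picks exactly this set with probability 1/10 regardless, and none is the prize; weight (1/6)·(1/10) = 1/60 each.
If it is under either of cups 4 and 6 (prior 1/6 each): that cup was opened and seen not to hold the prize — ruled out; weight (1/6)·0 = 0 each.
The weights sum to 1/15.
So P(the pea under cup 3 | the dealer opened cup 4 and cup 6) = (1/60) / (1/15) = 1/4.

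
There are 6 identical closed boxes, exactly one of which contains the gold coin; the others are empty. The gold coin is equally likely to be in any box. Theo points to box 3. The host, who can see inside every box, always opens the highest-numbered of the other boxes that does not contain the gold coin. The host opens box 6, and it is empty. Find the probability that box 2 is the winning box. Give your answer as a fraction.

1/5

Consider each possible location of the gold coin in turn.
If it is in any of boxes 1, 2, 3, 4, and 5 (prior 1/6 each): box 6 is the highest-numbered option available, probability 1; weight (1/6)·1 = 1/6 each.
If it is in box 6 (prior 1/6): the host opened box 6, so this case is ruled out; weight (1/6)·0 = 0.
The weights sum to 5/6.
So P(the gold coin in box 2 | the host opened box 6) = (1/6) / (5/6) = 1/5.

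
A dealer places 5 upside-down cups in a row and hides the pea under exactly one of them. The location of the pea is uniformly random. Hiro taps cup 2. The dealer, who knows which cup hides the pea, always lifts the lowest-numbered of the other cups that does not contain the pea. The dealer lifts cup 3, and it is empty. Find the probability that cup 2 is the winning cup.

Apply Bayes' rule, conditioning on where the pea actually is.
If it is under cup 1 (prior 1/5): cup 3 is the lowest-numbered option available, probability 1; weight (1/5)·1 = 1/5.
If it is under any of cups 2, 4, and 5 (prior 1/5 each): the dealer would have opened cup 1 instead, probability 0; weight (1/5)·0 = 0 each.
If it is under cup 3 (prior 1/5): the dealer opened cup 3, so this case is ruled out; weight (1/5)·0 = 0.
The weights sum to 1/5.
So P(the pea under cup 2 | the dealer opened cup 3) = 0 / (1/5) = 0.

0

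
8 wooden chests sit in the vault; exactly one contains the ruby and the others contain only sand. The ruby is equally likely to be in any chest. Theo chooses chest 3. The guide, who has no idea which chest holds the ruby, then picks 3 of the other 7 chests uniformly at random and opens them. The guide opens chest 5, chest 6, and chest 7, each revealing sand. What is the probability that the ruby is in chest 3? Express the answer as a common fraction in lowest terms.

Consider each possible location of the ruby in turn.
If it is in any of chests 1, 2, 3, 4, and 8 (prior 1/8 each): the guide picks exactly this set with probability 1/35 regardless, and none is the prize; weight (1/8)·(1/35) = 1/280 each.
If it is in any of chests 5, 6, and 7 (prior 1/8 each): that chest was opened and seen not to hold the prize — ruled out; weight (1/8)·0 = 0 each.
The weights sum to 1/56.
So P(the ruby in chest 3 | the guide opened chest 5, chest 6, and chest 7) = (1/280) / (1/56) = 1/5.

1/5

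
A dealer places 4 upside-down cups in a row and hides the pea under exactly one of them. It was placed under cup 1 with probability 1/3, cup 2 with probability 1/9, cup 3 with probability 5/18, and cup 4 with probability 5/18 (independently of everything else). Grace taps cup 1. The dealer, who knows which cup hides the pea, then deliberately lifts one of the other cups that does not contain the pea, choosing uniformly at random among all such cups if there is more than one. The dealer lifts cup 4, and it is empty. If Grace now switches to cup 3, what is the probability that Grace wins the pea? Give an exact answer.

5/11

Condition on the true location of the pea.
If it is under cup 1 (prior 1/3): the dealer has 3 equally likely choices, so probability 1/3; weight (1/3)·(1/3) = 1/9.
If it is under cup 2 (prior 1/9): the dealer has 2 equally likely choices, so probability 1/2; weight (1/9)·(1/2) = 1/18.
If it is under cup 3 (prior 5/18): the dealer has 2 equally likely choices, so probability 1/2; weight (5/18)·(1/2) = 5/36.
If it is under cup 4 (prior 5/18): the dealer opened cup 4, so this case is ruled out; weight (5/18)·0 = 0.
The weights sum to 11/36.
So P(the pea under cup 3 | the dealer opened cup 4) = (5/36) / (11/36) = 5/11.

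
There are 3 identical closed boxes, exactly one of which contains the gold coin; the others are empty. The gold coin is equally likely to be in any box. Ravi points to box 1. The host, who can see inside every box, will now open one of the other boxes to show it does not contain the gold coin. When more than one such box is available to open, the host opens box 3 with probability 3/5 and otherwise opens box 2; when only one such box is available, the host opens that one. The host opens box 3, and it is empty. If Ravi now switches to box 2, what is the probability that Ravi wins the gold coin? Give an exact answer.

5/8

Apply Bayes' rule, conditioning on where the gold coin actually is.
If it is in box 1 (prior 1/3): box 3 is available, opened with probability 3/5; weight (1/3)·(3/5) = 1/5.
If it is in box 2 (prior 1/3): only box 3 is available, probability 1; weight (1/3)·1 = 1/3.
If it is in box 3 (prior 1/3): the host opened box 3, so this case is ruled out; weight (1/3)·0 = 0.
The weights sum to 8/15.
So P(the gold coin in box 2 | the host opened box 3) = (1/3) / (8/15) = 5/8.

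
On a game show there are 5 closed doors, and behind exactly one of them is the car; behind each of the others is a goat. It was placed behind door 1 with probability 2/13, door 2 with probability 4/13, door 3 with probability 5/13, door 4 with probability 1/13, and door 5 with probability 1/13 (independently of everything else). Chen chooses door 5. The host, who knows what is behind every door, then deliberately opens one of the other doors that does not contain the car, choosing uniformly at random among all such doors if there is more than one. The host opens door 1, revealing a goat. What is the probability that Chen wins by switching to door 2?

Consider each possible location of the car in turn.
If it is behind door 1 (prior 2/13): the host opened door 1, so this case is ruled out; weight (2/13)·0 = 0.
If it is behind door 2 (prior 4/13): the host has 3 equally likely choices, so probability 1/3; weight (4/13)·(1/3) = 4/39.
If it is behind door 3 (prior 5/13): the host has 3 equally likely choices, so probability 1/3; weight (5/13)·(1/3) = 5/39.
If it is behind door 4 (prior 1/13): the host has 3 equally likely choices, so probability 1/3; weight (1/13)·(1/3) = 1/39.
If it is behind door 5 (prior 1/13): the host has 4 equally likely choices, so probability 1/4; weight (1/13)·(1/4) = 1/52.
The weights sum to 43/156.
So P(the car behind door 2 | the host opened door 1) = (4/39) / (43/156) = 16/43.

16/43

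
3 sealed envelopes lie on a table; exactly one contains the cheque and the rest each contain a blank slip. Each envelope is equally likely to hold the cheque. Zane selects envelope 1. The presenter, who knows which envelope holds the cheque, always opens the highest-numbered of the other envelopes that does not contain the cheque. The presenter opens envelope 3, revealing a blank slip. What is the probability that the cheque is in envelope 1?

Consider each possible location of the cheque in turn.
If it is in either of envelopes 1 and 2 (prior 1/3 each): envelope 3 is the highest-numbered option available, probability 1; weight (1/3)·1 = 1/3 each.
If it is in envelope 3 (prior 1/3): the presenter opened envelope 3, so this case is ruled out; weight (1/3)·0 = 0.
The weights sum to 2/3.
So P(the cheque in envelope 1 | the presenter opened envelope 3) = (1/3) / (2/3) = 1/2.

1/2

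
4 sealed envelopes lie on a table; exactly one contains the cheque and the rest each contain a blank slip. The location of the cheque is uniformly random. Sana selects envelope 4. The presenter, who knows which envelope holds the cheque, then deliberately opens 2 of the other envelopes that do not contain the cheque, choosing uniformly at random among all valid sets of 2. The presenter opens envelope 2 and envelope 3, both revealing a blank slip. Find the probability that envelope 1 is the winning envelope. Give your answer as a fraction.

3/4

Condition on the true location of the cheque.
If it is in envelope 1 (prior 1/4): the presenter has no choice, probability 1; weight (1/4)·1 = 1/4.
If it is in either of envelopes 2 and 3 (prior 1/4 each): that envelope was opened and seen not to hold the prize — ruled out; weight (1/4)·0 = 0 each.
If it is in envelope 4 (prior 1/4): the presenter has 3 equally likely choices, so probability 1/3; weight (1/4)·(1/3) = 1/12.
The weights sum to 1/3.
So P(the cheque in envelope 1 | the presenter opened envelope 2 and envelope 3) = (1/4) / (1/3) = 3/4.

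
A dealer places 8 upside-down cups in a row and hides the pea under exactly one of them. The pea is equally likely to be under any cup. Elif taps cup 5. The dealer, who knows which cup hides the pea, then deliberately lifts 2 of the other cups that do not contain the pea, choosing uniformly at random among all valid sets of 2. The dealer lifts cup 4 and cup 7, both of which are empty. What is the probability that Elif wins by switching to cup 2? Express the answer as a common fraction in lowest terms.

Apply Bayes' rule, conditioning on where the pea actually is.
If it is under any of cups 1, 2, 3, 6, and 8 (prior 1/8 each): the dealer has 15 equally likely choices, so probability 1/15; weight (1/8)·(1/15) = 1/120 each.
If it is under either of cups 4 and 7 (prior 1/8 each): that cup was opened and seen not to hold the prize — ruled out; weight (1/8)·0 = 0 each.
If it is under cup 5 (prior 1/8): the dealer has 21 equally likely choices, so probability 1/21; weight (1/8)·(1/21) = 1/168.
The weights sum to 1/21.
So P(the pea under cup 2 | the dealer opened cup 4 and cup 7) = (1/120) / (1/21) = 7/40.

7/40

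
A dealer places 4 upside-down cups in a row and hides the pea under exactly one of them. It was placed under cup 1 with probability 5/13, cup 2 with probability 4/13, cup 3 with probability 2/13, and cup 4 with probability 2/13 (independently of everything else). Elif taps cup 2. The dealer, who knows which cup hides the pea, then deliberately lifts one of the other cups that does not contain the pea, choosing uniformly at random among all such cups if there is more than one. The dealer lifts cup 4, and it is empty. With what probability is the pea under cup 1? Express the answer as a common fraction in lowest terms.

15/29

Condition on the true location of the pea.
If it is under cup 1 (prior 5/13): the dealer has 2 equally likely choices, so probability 1/2; weight (5/13)·(1/2) = 5/26.
If it is under cup 2 (prior 4/13): the dealer has 3 equally likely choices, so probability 1/3; weight (4/13)·(1/3) = 4/39.
If it is under cup 3 (prior 2/13): the dealer has 2 equally likely choices, so probability 1/2; weight (2/13)·(1/2) = 1/13.
If it is under cup 4 (prior 2/13): the dealer opened cup 4, so this case is ruled out; weight (2/13)·0 = 0.
The weights sum to 29/78.
So P(the pea under cup 1 | the dealer opened cup 4) = (5/26) / (29/78) = 15/29.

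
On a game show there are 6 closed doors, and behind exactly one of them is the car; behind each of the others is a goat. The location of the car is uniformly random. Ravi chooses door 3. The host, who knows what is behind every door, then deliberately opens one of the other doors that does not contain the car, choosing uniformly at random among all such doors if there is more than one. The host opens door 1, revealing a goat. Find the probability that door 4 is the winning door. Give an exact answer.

5/24

Apply Bayes' rule, conditioning on where the car actually is.
If it is behind door 1 (prior 1/6): the host opened door 1, so this case is ruled out; weight (1/6)·0 = 0.
If it is behind any of doors 2, 4, 5, and 6 (prior 1/6 each): the host has 4 equally likely choices, so probability 1/4; weight (1/6)·(1/4) = 1/24 each.
If it is behind door 3 (prior 1/6): the host has 5 equally likely choices, so probability 1/5; weight (1/6)·(1/5) = 1/30.
The weights sum to 1/5.
So P(the car behind door 4 | the host opened door 1) = (1/24) / (1/5) = 5/24.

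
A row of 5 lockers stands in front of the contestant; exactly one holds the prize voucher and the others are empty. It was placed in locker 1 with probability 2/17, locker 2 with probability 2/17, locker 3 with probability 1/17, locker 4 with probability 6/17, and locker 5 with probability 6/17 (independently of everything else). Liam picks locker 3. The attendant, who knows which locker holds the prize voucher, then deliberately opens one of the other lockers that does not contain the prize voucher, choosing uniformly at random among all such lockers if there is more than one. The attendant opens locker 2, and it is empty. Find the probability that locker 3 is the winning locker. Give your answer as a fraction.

Apply Bayes' rule, conditioning on where the prize voucher actually is.
If it is in locker 1 (prior 2/17): the attendant has 3 equally likely choices, so probability 1/3; weight (2/17)·(1/3) = 2/51.
If it is in locker 2 (prior 2/17): the attendant opened locker 2, so this case is ruled out; weight (2/17)·0 = 0.
If it is in locker 3 (prior 1/17): the attendant has 4 equally likely choices, so probability 1/4; weight (1/17)·(1/4) = 1/68.
If it is in either of lockers 4 and 5 (prior 6/17 each): the attendant has 3 equally likely choices, so probability 1/3; weight (6/17)·(1/3) = 2/17 each.
The weights sum to 59/204.
So P(the prize voucher in locker 3 | the attendant opened locker 2) = (1/68) / (59/204) = 3/59.

3/59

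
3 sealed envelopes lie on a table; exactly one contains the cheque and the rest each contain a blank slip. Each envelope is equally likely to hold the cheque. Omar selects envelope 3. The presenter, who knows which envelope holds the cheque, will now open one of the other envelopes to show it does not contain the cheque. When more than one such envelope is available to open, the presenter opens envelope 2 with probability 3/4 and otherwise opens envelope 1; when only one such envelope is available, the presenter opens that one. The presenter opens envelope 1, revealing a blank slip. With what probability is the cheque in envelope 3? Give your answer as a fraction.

1/5

Consider each possible location of the cheque in turn.
If it is in envelope 1 (prior 1/3): the presenter opened envelope 1, so this case is ruled out; weight (1/3)·0 = 0.
If it is in envelope 2 (prior 1/3): only envelope 1 is available, probability 1; weight (1/3)·1 = 1/3.
If it is in envelope 3 (prior 1/3): envelope 2 is available but not opened, probability 1/4; weight (1/3)·(1/4) = 1/12.
The weights sum to 5/12.
So P(the cheque in envelope 3 | the presenter opened envelope 1) = (1/12) / (5/12) = 1/5.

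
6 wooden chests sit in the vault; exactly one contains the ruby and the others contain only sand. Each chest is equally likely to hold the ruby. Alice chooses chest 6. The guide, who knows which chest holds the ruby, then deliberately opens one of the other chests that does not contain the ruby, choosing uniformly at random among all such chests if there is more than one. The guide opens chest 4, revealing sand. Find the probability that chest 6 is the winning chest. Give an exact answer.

1/6

Apply Bayes' rule, conditioning on where the ruby actually is.
If it is in any of chests 1, 2, 3, and 5 (prior 1/6 each): the guide has 4 equally likely choices, so probability 1/4; weight (1/6)·(1/4) = 1/24 each.
If it is in chest 4 (prior 1/6): the guide opened chest 4, so this case is ruled out; weight (1/6)·0 = 0.
If it is in chest 6 (prior 1/6): the guide has 5 equally likely choices, so probability 1/5; weight (1/6)·(1/5) = 1/30.
The weights sum to 1/5.
So P(the ruby in chest 6 | the guide opened chest 4) = (1/30) / (1/5) = 1/6.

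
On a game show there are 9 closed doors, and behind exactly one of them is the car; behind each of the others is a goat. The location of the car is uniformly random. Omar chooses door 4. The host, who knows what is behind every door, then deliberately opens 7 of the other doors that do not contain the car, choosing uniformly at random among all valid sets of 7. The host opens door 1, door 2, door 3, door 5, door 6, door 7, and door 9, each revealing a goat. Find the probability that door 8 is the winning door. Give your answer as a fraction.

Apply Bayes' rule, conditioning on where the car actually is.
If it is behind any of doors 1, 2, 3, 5, 6, 7, and 9 (prior 1/9 each): that door was opened and seen not to hold the prize — ruled out; weight (1/9)·0 = 0 each.
If it is behind door 4 (prior 1/9): the host has 8 equally likely choices, so probability 1/8; weight (1/9)·(1/8) = 1/72.
If it is behind door 8 (prior 1/9): the host has no choice, probability 1; weight (1/9)·1 = 1/9.
The weights sum to 1/8.
So P(the car behind door 8 | the host opened door 1, door 2, door 3, door 5, door 6, door 7, and door 9) = (1/9) / (1/8) = 8/9.

8/9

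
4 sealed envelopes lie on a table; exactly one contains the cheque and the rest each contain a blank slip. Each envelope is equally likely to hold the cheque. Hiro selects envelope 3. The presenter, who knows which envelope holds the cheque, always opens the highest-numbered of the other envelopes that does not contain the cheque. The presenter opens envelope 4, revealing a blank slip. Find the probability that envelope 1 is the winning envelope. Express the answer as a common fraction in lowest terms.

1/3

Condition on the true location of the cheque.
If it is in any of envelopes 1, 2, and 3 (prior 1/4 each): envelope 4 is the highest-numbered option available, probability 1; weight (1/4)·1 = 1/4 each.
If it is in envelope 4 (prior 1/4): the presenter opened envelope 4, so this case is ruled out; weight (1/4)·0 = 0.
The weights sum to 3/4.
So P(the cheque in envelope 1 | the presenter opened envelope 4) = (1/4) / (3/4) = 1/3.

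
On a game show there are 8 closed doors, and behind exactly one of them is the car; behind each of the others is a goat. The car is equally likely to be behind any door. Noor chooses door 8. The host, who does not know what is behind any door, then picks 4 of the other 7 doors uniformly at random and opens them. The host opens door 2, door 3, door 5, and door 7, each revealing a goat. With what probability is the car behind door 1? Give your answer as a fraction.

Apply Bayes' rule, conditioning on where the car actually is.
If it is behind any of doors 1, 4, 6, and 8 (prior 1/8 each): the host picks exactly this set with probability 1/35 regardless, and none is the prize; weight (1/8)·(1/35) = 1/280 each.
If it is behind any of doors 2, 3, 5, and 7 (prior 1/8 each): that door was opened and seen not to hold the prize — ruled out; weight (1/8)·0 = 0 each.
The weights sum to 1/70.
So P(the car behind door 1 | the host opened door 2, door 3, door 5, and door 7) = (1/280) / (1/70) = 1/4.

1/4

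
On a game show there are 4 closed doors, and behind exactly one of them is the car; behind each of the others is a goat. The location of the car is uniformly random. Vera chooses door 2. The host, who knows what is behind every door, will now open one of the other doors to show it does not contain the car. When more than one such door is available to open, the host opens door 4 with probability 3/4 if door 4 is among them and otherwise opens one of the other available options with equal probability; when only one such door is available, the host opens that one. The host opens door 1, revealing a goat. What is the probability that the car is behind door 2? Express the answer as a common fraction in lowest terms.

Condition on the true location of the car.
If it is behind door 1 (prior 1/4): the host opened door 1, so this case is ruled out; weight (1/4)·0 = 0.
If it is behind door 2 (prior 1/4): door 4 is available but not opened; door 1 gets probability (1 − 3/4)/2 = 1/8; weight (1/4)·(1/8) = 1/32.
If it is behind door 3 (prior 1/4): door 4 is available but not opened, probability 1/4; weight (1/4)·(1/4) = 1/16.
If it is behind door 4 (prior 1/4): door 4 holds the prize so is unavailable; the host chooses uniformly among the 2 others, probability 1/2; weight (1/4)·(1/2) = 1/8.
The weights sum to 7/32.
So P(the car behind door 2 | the host opened door 1) = (1/32) / (7/32) = 1/7.

1/7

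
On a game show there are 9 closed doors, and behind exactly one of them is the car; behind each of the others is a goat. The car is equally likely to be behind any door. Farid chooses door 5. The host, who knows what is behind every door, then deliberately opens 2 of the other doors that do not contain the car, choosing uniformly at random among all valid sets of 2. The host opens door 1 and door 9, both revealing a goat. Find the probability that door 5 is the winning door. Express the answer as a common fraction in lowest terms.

Apply Bayes' rule, conditioning on where the car actually is.
If it is behind either of doors 1 and 9 (prior 1/9 each): that door was opened and seen not to hold the prize — ruled out; weight (1/9)·0 = 0 each.
If it is behind any of doors 2, 3, 4, 6, 7, and 8 (prior 1/9 each): the host has 21 equally likely choices, so probability 1/21; weight (1/9)·(1/21) = 1/189 each.
If it is behind door 5 (prior 1/9): the host has 28 equally likely choices, so probability 1/28; weight (1/9)·(1/28) = 1/252.
The weights sum to 1/28.
So P(the car behind door 5 | the host opened door 1 and door 9) = (1/252) / (1/28) = 1/9.

1/9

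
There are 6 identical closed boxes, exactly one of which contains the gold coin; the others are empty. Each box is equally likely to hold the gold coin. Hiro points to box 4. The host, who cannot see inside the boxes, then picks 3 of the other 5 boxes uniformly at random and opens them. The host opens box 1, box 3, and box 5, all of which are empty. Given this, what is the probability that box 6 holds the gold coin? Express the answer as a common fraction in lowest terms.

1/3

Because the host chose which boxes to open without knowing where the gold coin is, the choice is independent of the prize location. Learning that none of the 3 opened boxes holds the gold coin simply rules out those 3 locations and leaves the remaining 3 boxes still equally likely by symmetry.
So P(the gold coin in box 6) = 1/3.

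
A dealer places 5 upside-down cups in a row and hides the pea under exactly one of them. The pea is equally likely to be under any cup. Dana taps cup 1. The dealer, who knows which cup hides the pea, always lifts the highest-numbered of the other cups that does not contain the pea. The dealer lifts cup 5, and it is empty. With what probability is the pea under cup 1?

Consider each possible location of the pea in turn.
If it is under any of cups 1, 2, 3, and 4 (prior 1/5 each): cup 5 is the highest-numbered option available, probability 1; weight (1/5)·1 = 1/5 each.
If it is under cup 5 (prior 1/5): the dealer opened cup 5, so this case is ruled out; weight (1/5)·0 = 0.
The weights sum to 4/5.
So P(the pea under cup 1 | the dealer opened cup 5) = (1/5) / (4/5) = 1/4.

1/4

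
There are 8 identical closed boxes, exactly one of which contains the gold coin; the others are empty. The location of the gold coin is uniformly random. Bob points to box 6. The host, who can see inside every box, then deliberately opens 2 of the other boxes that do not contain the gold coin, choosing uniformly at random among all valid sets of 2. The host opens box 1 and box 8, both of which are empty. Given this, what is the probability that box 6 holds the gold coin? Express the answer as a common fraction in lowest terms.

1/8

Apply Bayes' rule, conditioning on where the gold coin actually is.
If it is in either of boxes 1 and 8 (prior 1/8 each): that box was opened and seen not to hold the prize — ruled out; weight (1/8)·0 = 0 each.
If it is in any of boxes 2, 3, 4, 5, and 7 (prior 1/8 each): the host has 15 equally likely choices, so probability 1/15; weight (1/8)·(1/15) = 1/120 each.
If it is in box 6 (prior 1/8): the host has 21 equally likely choices, so probability 1/21; weight (1/8)·(1/21) = 1/168.
The weights sum to 1/21.
So P(the gold coin in box 6 | the host opened box 1 and box 8) = (1/168) / (1/21) = 1/8.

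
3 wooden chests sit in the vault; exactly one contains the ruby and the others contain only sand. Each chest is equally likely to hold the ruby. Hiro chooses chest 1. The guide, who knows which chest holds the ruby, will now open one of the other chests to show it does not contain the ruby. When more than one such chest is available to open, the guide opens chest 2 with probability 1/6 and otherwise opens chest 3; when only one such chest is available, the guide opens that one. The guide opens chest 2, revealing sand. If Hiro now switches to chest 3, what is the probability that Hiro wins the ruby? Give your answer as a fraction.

6/7

Condition on the true location of the ruby.
If it is in chest 1 (prior 1/3): chest 2 is available, opened with probability 1/6; weight (1/3)·(1/6) = 1/18.
If it is in chest 2 (prior 1/3): the guide opened chest 2, so this case is ruled out; weight (1/3)·0 = 0.
If it is in chest 3 (prior 1/3): only chest 2 is available, probability 1; weight (1/3)·1 = 1/3.
The weights sum to 7/18.
So P(the ruby in chest 3 | the guide opened chest 2) = (1/3) / (7/18) = 6/7.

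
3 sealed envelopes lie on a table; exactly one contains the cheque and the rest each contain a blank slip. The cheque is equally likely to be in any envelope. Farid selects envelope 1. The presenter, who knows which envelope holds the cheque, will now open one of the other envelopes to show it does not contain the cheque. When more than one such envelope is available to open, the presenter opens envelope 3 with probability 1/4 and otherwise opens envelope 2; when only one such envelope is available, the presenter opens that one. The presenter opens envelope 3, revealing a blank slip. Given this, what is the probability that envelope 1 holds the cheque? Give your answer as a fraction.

1/5

Consider each possible location of the cheque in turn.
If it is in envelope 1 (prior 1/3): envelope 3 is available, opened with probability 1/4; weight (1/3)·(1/4) = 1/12.
If it is in envelope 2 (prior 1/3): only envelope 3 is available, probability 1; weight (1/3)·1 = 1/3.
If it is in envelope 3 (prior 1/3): the presenter opened envelope 3, so this case is ruled out; weight (1/3)·0 = 0.
The weights sum to 5/12.
So P(the cheque in envelope 1 | the presenter opened envelope 3) = (1/12) / (5/12) = 1/5.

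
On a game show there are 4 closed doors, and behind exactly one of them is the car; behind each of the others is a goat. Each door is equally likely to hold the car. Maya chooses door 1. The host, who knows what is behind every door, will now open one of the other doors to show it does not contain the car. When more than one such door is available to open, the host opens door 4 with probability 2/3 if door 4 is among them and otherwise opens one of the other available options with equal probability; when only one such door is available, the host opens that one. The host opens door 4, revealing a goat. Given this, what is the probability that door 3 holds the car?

1/3

Apply Bayes' rule, conditioning on where the car actually is.
If it is behind any of doors 1, 2, and 3 (prior 1/4 each): door 4 is available, opened with probability 2/3; weight (1/4)·(2/3) = 1/6 each.
If it is behind door 4 (prior 1/4): the host opened door 4, so this case is ruled out; weight (1/4)·0 = 0.
The weights sum to 1/2.
So P(the car behind door 3 | the host opened door 4) = (1/6) / (1/2) = 1/3.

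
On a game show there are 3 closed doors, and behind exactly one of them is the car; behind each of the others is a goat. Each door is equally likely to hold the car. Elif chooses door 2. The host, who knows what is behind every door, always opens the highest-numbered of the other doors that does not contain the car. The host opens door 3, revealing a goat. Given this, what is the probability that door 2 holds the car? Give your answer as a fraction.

1/2

Consider each possible location of the car in turn.
If it is behind either of doors 1 and 2 (prior 1/3 each): door 3 is the highest-numbered option available, probability 1; weight (1/3)·1 = 1/3 each.
If it is behind door 3 (prior 1/3): the host opened door 3, so this case is ruled out; weight (1/3)·0 = 0.
The weights sum to 2/3.
So P(the car behind door 2 | the host opened door 3) = (1/3) / (2/3) = 1/2.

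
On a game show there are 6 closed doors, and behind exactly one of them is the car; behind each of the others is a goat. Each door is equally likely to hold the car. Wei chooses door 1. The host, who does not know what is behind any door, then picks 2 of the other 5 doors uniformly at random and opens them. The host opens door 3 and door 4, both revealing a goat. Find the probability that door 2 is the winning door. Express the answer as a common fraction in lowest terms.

Because the host chose which doors to open without knowing where the car is, the choice is independent of the prize location. Learning that none of the 2 opened doors holds the car simply rules out those 2 locations and leaves the remaining 4 doors still equally likely by symmetry.
So P(the car behind door 2) = 1/4.

1/4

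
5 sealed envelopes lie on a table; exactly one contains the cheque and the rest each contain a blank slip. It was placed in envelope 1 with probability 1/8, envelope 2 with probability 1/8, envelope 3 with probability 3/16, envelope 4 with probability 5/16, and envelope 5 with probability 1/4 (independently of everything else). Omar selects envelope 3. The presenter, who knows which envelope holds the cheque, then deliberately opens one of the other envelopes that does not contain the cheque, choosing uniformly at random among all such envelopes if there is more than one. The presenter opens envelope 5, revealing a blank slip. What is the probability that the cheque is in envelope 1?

Consider each possible location of the cheque in turn.
If it is in either of envelopes 1 and 2 (prior 1/8 each): the presenter has 3 equally likely choices, so probability 1/3; weight (1/8)·(1/3) = 1/24 each.
If it is in envelope 3 (prior 3/16): the presenter has 4 equally likely choices, so probability 1/4; weight (3/16)·(1/4) = 3/64.
If it is in envelope 4 (prior 5/16): the presenter has 3 equally likely choices, so probability 1/3; weight (5/16)·(1/3) = 5/48.
If it is in envelope 5 (prior 1/4): the presenter opened envelope 5, so this case is ruled out; weight (1/4)·0 = 0.
The weights sum to 15/64.
So P(the cheque in envelope 1 | the presenter opened envelope 5) = (1/24) / (15/64) = 8/45.

8/45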